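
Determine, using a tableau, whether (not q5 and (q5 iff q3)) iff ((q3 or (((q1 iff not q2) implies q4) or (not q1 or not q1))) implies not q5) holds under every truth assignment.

Assume the negation and expand:
Initial set: {not ((not q5 and (q5 iff q3)) iff ((q3 or (((q1 iff not q2) implies q4) or (not q1 or not q1))) implies not q5))}.
not ((not q5 and (q5 iff q3)) iff ((q3 or (((q1 iff not q2) implies q4) or (not q1 or not q1))) implies not q5)): β-rule — branch into (not q5 and (q5 iff q3)), not ((q3 or (((q1 iff not q2) implies q4) or (not q1 or not q1))) implies not q5)  //  not (not q5 and (q5 iff q3)), ((q3 or (((q1 iff not q2) implies q4) or (not q1 or not q1))) implies not q5).
  branch 1 (add (not q5 and (q5 iff q3)), not ((q3 or (((q1 iff not q2) implies q4) or (not q1 or not q1))) implies not q5)):
    (not q5 and (q5 iff q3)): α-rule — add not q5, (q5 iff q3).
    not ((q3 or (((q1 iff not q2) implies q4) or (not q1 or not q1))) implies not q5): α-rule — add (q3 or (((q1 iff not q2) implies q4) or (not q1 or not q1))), not not q5.
    × closes — contains both q5 and not q5.
  branch 2 (add not (not q5 and (q5 iff q3)), ((q3 or (((q1 iff not q2) implies q4) or (not q1 or not q1))) implies not q5)):
    not (not q5 and (q5 iff q3)): β-rule — branch into not not q5  //  not (q5 iff q3).
      branch 2.1 (add not not q5):
        ((q3 or (((q1 iff not q2) implies q4) or (not q1 or not q1))) implies not q5): β-rule — branch into not (q3 or (((q1 iff not q2) implies q4) or (not q1 or not q1)))  //  not q5.
          branch 2.1.1 (add not (q3 or (((q1 iff not q2) implies q4) or (not q1 or not q1)))):
            not (q3 or (((q1 iff not q2) implies q4) or (not q1 or not q1))): α-rule — add not q3, not (((q1 iff not q2) implies q4) or (not q1 or not q1)).
            not (((q1 iff not q2) implies q4) or (not q1 or not q1)): α-rule — add not ((q1 iff not q2) implies q4), not (not q1 or not q1).
            not ((q1 iff not q2) implies q4): α-rule — add (q1 iff not q2), not q4.
            not (not q1 or not q1): α-rule — add not not q1, not not q1.
            (q1 iff not q2): β-rule — branch into q1, not q2  //  not q1, not not q2.
              branch 2.1.1.1 (add q1, not q2):
                ○ open, literals {q1=T, q2=F, q3=F, q4=F, q5=T}.
              branch 2.1.1.2 (add not q1, not not q2):
                × closes — contains both q1 and not q1.
          branch 2.1.2 (add not q5):
            × closes — contains both q5 and not q5.
      branch 2.2 (add not (q5 iff q3)):
        ((q3 or (((q1 iff not q2) implies q4) or (not q1 or not q1))) implies not q5): β-rule — branch into not (q3 or (((q1 iff not q2) implies q4) or (not q1 or not q1)))  //  not q5.
          branch 2.2.1 (add not (q3 or (((q1 iff not q2) implies q4) or (not q1 or not q1)))):
            not (q3 or (((q1 iff not q2) implies q4) or (not q1 or not q1))): α-rule — add not q3, not (((q1 iff not q2) implies q4) or (not q1 or not q1)).
            not (((q1 iff not q2) implies q4) or (not q1 or not q1)): α-rule — add not ((q1 iff not q2) implies q4), not (not q1 or not q1).
            not ((q1 iff not q2) implies q4): α-rule — add (q1 iff not q2), not q4.
            not (not q1 or not q1): α-rule — add not not q1, not not q1.
            not (q5 iff q3): β-rule — branch into q5, not q3  //  not q5, q3.
              branch 2.2.1.1 (add q5, not q3):
                (q1 iff not q2): β-rule — branch into q1, not q2  //  not q1, not not q2.
                  branch 2.2.1.1.1 (add q1, not q2):
                    ○ open, literals {q1=T, q2=F, q3=F, q4=F, q5=T}.
                  branch 2.2.1.1.2 (add not q1, not not q2):
                    × closes — contains both q1 and not q1.
              branch 2.2.1.2 (add not q5, q3):
                × closes — contains both q3 and not q3.
          branch 2.2.2 (add not q5):
            not (q5 iff q3): β-rule — branch into q5, not q3  //  not q5, q3.
              branch 2.2.2.1 (add q5, not q3):
                × closes — contains both q5 and not q5.
              branch 2.2.2.2 (add not q5, q3):
                ○ open, literals {q3=T, q5=F}.
6 branches closed, 3 open.
An open branch gives a countermodel: q1=T, q2=F, q3=F, q4=F, q5=T (unmentioned atoms arbitrary); under it the original formula is false.

Not valid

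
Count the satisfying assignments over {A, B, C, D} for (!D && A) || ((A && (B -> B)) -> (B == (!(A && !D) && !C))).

14

Initial set: {((!D && A) || ((A && (B -> B)) -> (B == (!(A && !D) && !C))))}.
((!D && A) || ((A && (B -> B)) -> (B == (!(A && !D) && !C)))): β-rule — branch into (!D && A)  //  ((A && (B -> B)) -> (B == (!(A && !D) && !C))).
  branch 1 (add (!D && A)):
    (!D && A): α-rule — add !D, A.
    ○ open, literals {A=T, D=F}.
  branch 2 (add ((A && (B -> B)) -> (B == (!(A && !D) && !C)))):
    ((A && (B -> B)) -> (B == (!(A && !D) && !C))): β-rule — branch into !(A && (B -> B))  //  (B == (!(A && !D) && !C)).
      branch 2.1 (add !(A && (B -> B))):
        !(A && (B -> B)): β-rule — branch into !A  //  !(B -> B).
          branch 2.1.1 (add !A):
            ○ open, literals {A=F}.
          branch 2.1.2 (add !(B -> B)):
            !(B -> B): α-rule — add B, !B.
            × closes — contains both B and !B.
      branch 2.2 (add (B == (!(A && !D) && !C))):
        (B == (!(A && !D) && !C)): β-rule — branch into B, (!(A && !D) && !C)  //  !B, !(!(A && !D) && !C).
          branch 2.2.1 (add B, (!(A && !D) && !C)):
            (!(A && !D) && !C): α-rule — add !(A && !D), !C.
            !(A && !D): β-rule — branch into !A  //  !!D.
              branch 2.2.1.1 (add !A):
                ○ open, literals {A=F, B=T, C=F}.
              branch 2.2.1.2 (add !!D):
                ○ open, literals {B=T, C=F, D=T}.
          branch 2.2.2 (add !B, !(!(A && !D) && !C)):
            !(!(A && !D) && !C): β-rule — branch into !!(A && !D)  //  !!C.
              branch 2.2.2.1 (add !!(A && !D)):
                !!(A && !D): α-rule — add A, !D.
                ○ open, literals {A=T, B=F, D=F}.
              branch 2.2.2.2 (add !!C):
                ○ open, literals {B=F, C=T}.
1 branch closed, 6 open.
Each open branch fixes some atoms; the unmentioned ones are free. Counting distinct full assignments: branch {A=T, D=F} (B, C) contributes 4 new; branch {A=F} (B, C, D) contributes 8 new; branch {A=F, B=T, C=F} (D) contributes 0 new; branch {B=T, C=F, D=T} (A) contributes 1 new; branch {A=T, B=F, D=F} (C) contributes 0 new; branch {B=F, C=T} (A, D) contributes 1 new. Total: 14.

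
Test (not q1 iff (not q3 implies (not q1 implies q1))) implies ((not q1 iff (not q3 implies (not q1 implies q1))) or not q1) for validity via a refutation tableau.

Valid

Assume the negation and expand:
Initial set: {not ((not q1 iff (not q3 implies (not q1 implies q1))) implies ((not q1 iff (not q3 implies (not q1 implies q1))) or not q1))}.
not ((not q1 iff (not q3 implies (not q1 implies q1))) implies ((not q1 iff (not q3 implies (not q1 implies q1))) or not q1)): α-rule — add (not q1 iff (not q3 implies (not q1 implies q1))), not ((not q1 iff (not q3 implies (not q1 implies q1))) or not q1).
not ((not q1 iff (not q3 implies (not q1 implies q1))) or not q1): α-rule — add not (not q1 iff (not q3 implies (not q1 implies q1))), not not q1.
(not q1 iff (not q3 implies (not q1 implies q1))): β-rule — branch into not q1, (not q3 implies (not q1 implies q1))  //  not not q1, not (not q3 implies (not q1 implies q1)).
  branch 1 (add not q1, (not q3 implies (not q1 implies q1))):
    × closes — contains both q1 and not q1.
  branch 2 (add not not q1, not (not q3 implies (not q1 implies q1))):
    not (not q3 implies (not q1 implies q1)): α-rule — add not q3, not (not q1 implies q1).
    not (not q1 implies q1): α-rule — add not q1, not q1.
    × closes — contains both q1 and not q1.
All 2 branches close.
Every branch closed, so the negation is unsatisfiable and the formula is valid.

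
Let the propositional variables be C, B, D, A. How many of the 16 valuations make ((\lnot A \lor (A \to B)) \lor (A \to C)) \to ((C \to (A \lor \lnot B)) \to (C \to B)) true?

Initial set: {(((\lnot A \lor (A \to B)) \lor (A \to C)) \to ((C \to (A \lor \lnot B)) \to (C \to B)))}.
(((\lnot A \lor (A \to B)) \lor (A \to C)) \to ((C \to (A \lor \lnot B)) \to (C \to B))): β-rule — branch into \lnot ((\lnot A \lor (A \to B)) \lor (A \to C))  //  ((C \to (A \lor \lnot B)) \to (C \to B)).
  branch 1 (add \lnot ((\lnot A \lor (A \to B)) \lor (A \to C))):
    \lnot ((\lnot A \lor (A \to B)) \lor (A \to C)): α-rule — add \lnot (\lnot A \lor (A \to B)), \lnot (A \to C).
    \lnot (\lnot A \lor (A \to B)): α-rule — add \lnot \lnot A, \lnot (A \to B).
    \lnot (A \to C): α-rule — add A, \lnot C.
    \lnot (A \to B): α-rule — add A, \lnot B.
    ○ open, literals {A=1, B=0, C=0}.
  branch 2 (add ((C \to (A \lor \lnot B)) \to (C \to B))):
    ((C \to (A \lor \lnot B)) \to (C \to B)): β-rule — branch into \lnot (C \to (A \lor \lnot B))  //  (C \to B).
      branch 2.1 (add \lnot (C \to (A \lor \lnot B))):
        \lnot (C \to (A \lor \lnot B)): α-rule — add C, \lnot (A \lor \lnot B).
        \lnot (A \lor \lnot B): α-rule — add \lnot A, \lnot \lnot B.
        ○ open, literals {A=0, B=1, C=1}.
      branch 2.2 (add (C \to B)):
        (C \to B): β-rule — branch into \lnot C  //  B.
          branch 2.2.1 (add \lnot C):
            ○ open, literals {C=0}.
          branch 2.2.2 (add B):
            ○ open, literals {B=1}.
0 branches closed, 4 open.
Each open branch fixes some atoms; the unmentioned ones are free. Counting distinct full assignments: branch {A=1, B=0, C=0} (D) contributes 2 new; branch {A=0, B=1, C=1} (D) contributes 2 new; branch {C=0} (B, D, A) contributes 6 new; branch {B=1} (C, D, A) contributes 2 new. Total: 12.

12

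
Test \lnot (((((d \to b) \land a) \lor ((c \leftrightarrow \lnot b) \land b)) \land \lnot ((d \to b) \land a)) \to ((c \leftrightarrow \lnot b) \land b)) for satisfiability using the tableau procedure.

Initial set: {\lnot (((((d \to b) \land a) \lor ((c \leftrightarrow \lnot b) \land b)) \land \lnot ((d \to b) \land a)) \to ((c \leftrightarrow \lnot b) \land b))}.
\lnot (((((d \to b) \land a) \lor ((c \leftrightarrow \lnot b) \land b)) \land \lnot ((d \to b) \land a)) \to ((c \leftrightarrow \lnot b) \land b)): α-rule — add ((((d \to b) \land a) \lor ((c \leftrightarrow \lnot b) \land b)) \land \lnot ((d \to b) \land a)), \lnot ((c \leftrightarrow \lnot b) \land b).
((((d \to b) \land a) \lor ((c \leftrightarrow \lnot b) \land b)) \land \lnot ((d \to b) \land a)): α-rule — add (((d \to b) \land a) \lor ((c \leftrightarrow \lnot b) \land b)), \lnot ((d \to b) \land a).
\lnot ((c \leftrightarrow \lnot b) \land b): β-rule — branch into \lnot (c \leftrightarrow \lnot b)  //  \lnot b.
  branch 1 (add \lnot (c \leftrightarrow \lnot b)):
    (((d \to b) \land a) \lor ((c \leftrightarrow \lnot b) \land b)): β-rule — branch into ((d \to b) \land a)  //  ((c \leftrightarrow \lnot b) \land b).
      branch 1.1 (add ((d \to b) \land a)):
        ((d \to b) \land a): α-rule — add (d \to b), a.
        \lnot ((d \to b) \land a): β-rule — branch into \lnot (d \to b)  //  \lnot a.
          branch 1.1.1 (add \lnot (d \to b)):
            \lnot (d \to b): α-rule — add d, \lnot b.
            \lnot (c \leftrightarrow \lnot b): β-rule — branch into c, \lnot \lnot b  //  \lnot c, \lnot b.
              branch 1.1.1.1 (add c, \lnot \lnot b):
                × closes — contains both b and \lnot b.
              branch 1.1.1.2 (add \lnot c, \lnot b):
                (d \to b): β-rule — branch into \lnot d  //  b.
                  branch 1.1.1.2.1 (add \lnot d):
                    × closes — contains both d and \lnot d.
                  branch 1.1.1.2.2 (add b):
                    × closes — contains both b and \lnot b.
          branch 1.1.2 (add \lnot a):
            × closes — contains both a and \lnot a.
      branch 1.2 (add ((c \leftrightarrow \lnot b) \land b)):
        ((c \leftrightarrow \lnot b) \land b): α-rule — add (c \leftrightarrow \lnot b), b.
        \lnot ((d \to b) \land a): β-rule — branch into \lnot (d \to b)  //  \lnot a.
          branch 1.2.1 (add \lnot (d \to b)):
            \lnot (d \to b): α-rule — add d, \lnot b.
            × closes — contains both b and \lnot b.
          branch 1.2.2 (add \lnot a):
            \lnot (c \leftrightarrow \lnot b): β-rule — branch into c, \lnot \lnot b  //  \lnot c, \lnot b.
              branch 1.2.2.1 (add c, \lnot \lnot b):
                (c \leftrightarrow \lnot b): β-rule — branch into c, \lnot b  //  \lnot c, \lnot \lnot b.
                  branch 1.2.2.1.1 (add c, \lnot b):
                    × closes — contains both b and \lnot b.
                  branch 1.2.2.1.2 (add \lnot c, \lnot \lnot b):
                    × closes — contains both c and \lnot c.
              branch 1.2.2.2 (add \lnot c, \lnot b):
                × closes — contains both b and \lnot b.
  branch 2 (add \lnot b):
    (((d \to b) \land a) \lor ((c \leftrightarrow \lnot b) \land b)): β-rule — branch into ((d \to b) \land a)  //  ((c \leftrightarrow \lnot b) \land b).
      branch 2.1 (add ((d \to b) \land a)):
        ((d \to b) \land a): α-rule — add (d \to b), a.
        \lnot ((d \to b) \land a): β-rule — branch into \lnot (d \to b)  //  \lnot a.
          branch 2.1.1 (add \lnot (d \to b)):
            \lnot (d \to b): α-rule — add d, \lnot b.
            (d \to b): β-rule — branch into \lnot d  //  b.
              branch 2.1.1.1 (add \lnot d):
                × closes — contains both d and \lnot d.
              branch 2.1.1.2 (add b):
                × closes — contains both b and \lnot b.
          branch 2.1.2 (add \lnot a):
            × closes — contains both a and \lnot a.
      branch 2.2 (add ((c \leftrightarrow \lnot b) \land b)):
        ((c \leftrightarrow \lnot b) \land b): α-rule — add (c \leftrightarrow \lnot b), b.
        × closes — contains both b and \lnot b.
All 12 branches close.
Every branch closed; the formula is unsatisfiable.

Unsatisfiable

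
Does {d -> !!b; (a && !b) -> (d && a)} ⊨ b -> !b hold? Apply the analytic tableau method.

No

Initial set: {(d -> !!b); ((a && !b) -> (d && a)); !(b -> !b)}.
!(b -> !b): α-rule — add b, !!b.
(d -> !!b): β-rule — branch into !d  //  !!b.
  branch 1 (add !d):
    ((a && !b) -> (d && a)): β-rule — branch into !(a && !b)  //  (d && a).
      branch 1.1 (add !(a && !b)):
        !(a && !b): β-rule — branch into !a  //  !!b.
          branch 1.1.1 (add !a):
            ○ open, literals {a=false, b=true, d=false}.
          branch 1.1.2 (add !!b):
            ○ open, literals {b=true, d=false}.
      branch 1.2 (add (d && a)):
        (d && a): α-rule — add d, a.
        × closes — contains both d and !d.
  branch 2 (add !!b):
    !!b: drop double negation, giving b.
    ((a && !b) -> (d && a)): β-rule — branch into !(a && !b)  //  (d && a).
      branch 2.1 (add !(a && !b)):
        !(a && !b): β-rule — branch into !a  //  !!b.
          branch 2.1.1 (add !a):
            ○ open, literals {a=false, b=true}.
          branch 2.1.2 (add !!b):
            ○ open, literals {b=true}.
      branch 2.2 (add (d && a)):
        (d && a): α-rule — add d, a.
        ○ open, literals {a=true, b=true, d=true}.
1 branch closed, 5 open.
An open branch gives a countermodel: a=false, b=true, d=false (unmentioned atoms arbitrary); the premises hold there but the conclusion fails.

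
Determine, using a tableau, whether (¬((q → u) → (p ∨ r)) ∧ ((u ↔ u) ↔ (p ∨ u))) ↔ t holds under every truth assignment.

Assume the negation and expand:
Initial set: {¬((¬((q → u) → (p ∨ r)) ∧ ((u ↔ u) ↔ (p ∨ u))) ↔ t)}.
¬((¬((q → u) → (p ∨ r)) ∧ ((u ↔ u) ↔ (p ∨ u))) ↔ t): β-rule — branch into (¬((q → u) → (p ∨ r)) ∧ ((u ↔ u) ↔ (p ∨ u))), ¬t  //  ¬(¬((q → u) → (p ∨ r)) ∧ ((u ↔ u) ↔ (p ∨ u))), t.
  branch 1 (add (¬((q → u) → (p ∨ r)) ∧ ((u ↔ u) ↔ (p ∨ u))), ¬t):
    (¬((q → u) → (p ∨ r)) ∧ ((u ↔ u) ↔ (p ∨ u))): α-rule — add ¬((q → u) → (p ∨ r)), ((u ↔ u) ↔ (p ∨ u)).
    ¬((q → u) → (p ∨ r)): α-rule — add (q → u), ¬(p ∨ r).
    ¬(p ∨ r): α-rule — add ¬p, ¬r.
    ((u ↔ u) ↔ (p ∨ u)): β-rule — branch into (u ↔ u), (p ∨ u)  //  ¬(u ↔ u), ¬(p ∨ u).
      branch 1.1 (add (u ↔ u), (p ∨ u)):
        (q → u): β-rule — branch into ¬q  //  u.
          branch 1.1.1 (add ¬q):
            (u ↔ u): β-rule — branch into u, u  //  ¬u, ¬u.
              branch 1.1.1.1 (add u, u):
                (p ∨ u): β-rule — branch into p  //  u.
                  branch 1.1.1.1.1 (add p):
                    × closes — contains both p and ¬p.
                  branch 1.1.1.1.2 (add u):
                    ○ open, literals {p=false, q=false, r=false, t=false, u=true}.
              branch 1.1.1.2 (add ¬u, ¬u):
                (p ∨ u): β-rule — branch into p  //  u.
                  branch 1.1.1.2.1 (add p):
                    × closes — contains both p and ¬p.
                  branch 1.1.1.2.2 (add u):
                    × closes — contains both u and ¬u.
          branch 1.1.2 (add u):
            (u ↔ u): β-rule — branch into u, u  //  ¬u, ¬u.
              branch 1.1.2.1 (add u, u):
                (p ∨ u): β-rule — branch into p  //  u.
                  branch 1.1.2.1.1 (add p):
                    × closes — contains both p and ¬p.
                  branch 1.1.2.1.2 (add u):
                    ○ open, literals {p=false, r=false, t=false, u=true}.
              branch 1.1.2.2 (add ¬u, ¬u):
                × closes — contains both u and ¬u.
      branch 1.2 (add ¬(u ↔ u), ¬(p ∨ u)):
        ¬(p ∨ u): α-rule — add ¬p, ¬u.
        (q → u): β-rule — branch into ¬q  //  u.
          branch 1.2.1 (add ¬q):
            ¬(u ↔ u): β-rule — branch into u, ¬u  //  ¬u, u.
              branch 1.2.1.1 (add u, ¬u):
                × closes — contains both u and ¬u.
              branch 1.2.1.2 (add ¬u, u):
                × closes — contains both u and ¬u.
          branch 1.2.2 (add u):
            × closes — contains both u and ¬u.
  branch 2 (add ¬(¬((q → u) → (p ∨ r)) ∧ ((u ↔ u) ↔ (p ∨ u))), t):
    ¬(¬((q → u) → (p ∨ r)) ∧ ((u ↔ u) ↔ (p ∨ u))): β-rule — branch into ¬¬((q → u) → (p ∨ r))  //  ¬((u ↔ u) ↔ (p ∨ u)).
      branch 2.1 (add ¬¬((q → u) → (p ∨ r))):
        ¬¬((q → u) → (p ∨ r)): β-rule — branch into ¬(q → u)  //  (p ∨ r).
          branch 2.1.1 (add ¬(q → u)):
            ¬(q → u): α-rule — add q, ¬u.
            ○ open, literals {q=true, t=true, u=false}.
          branch 2.1.2 (add (p ∨ r)):
            (p ∨ r): β-rule — branch into p  //  r.
              branch 2.1.2.1 (add p):
                ○ open, literals {p=true, t=true}.
              branch 2.1.2.2 (add r):
                ○ open, literals {r=true, t=true}.
      branch 2.2 (add ¬((u ↔ u) ↔ (p ∨ u))):
        ¬((u ↔ u) ↔ (p ∨ u)): β-rule — branch into (u ↔ u), ¬(p ∨ u)  //  ¬(u ↔ u), (p ∨ u).
          branch 2.2.1 (add (u ↔ u), ¬(p ∨ u)):
            ¬(p ∨ u): α-rule — add ¬p, ¬u.
            (u ↔ u): β-rule — branch into u, u  //  ¬u, ¬u.
              branch 2.2.1.1 (add u, u):
                × closes — contains both u and ¬u.
              branch 2.2.1.2 (add ¬u, ¬u):
                ○ open, literals {p=false, t=true, u=false}.
          branch 2.2.2 (add ¬(u ↔ u), (p ∨ u)):
            ¬(u ↔ u): β-rule — branch into u, ¬u  //  ¬u, u.
              branch 2.2.2.1 (add u, ¬u):
                × closes — contains both u and ¬u.
              branch 2.2.2.2 (add ¬u, u):
                × closes — contains both u and ¬u.
11 branches closed, 6 open.
An open branch gives a countermodel: p=false, q=false, r=false, t=false, u=true (unmentioned atoms arbitrary); under it the original formula is false.

Not valid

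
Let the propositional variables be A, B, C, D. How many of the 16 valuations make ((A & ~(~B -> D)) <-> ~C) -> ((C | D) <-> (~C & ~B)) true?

Initial set: {(((A & ~(~B -> D)) <-> ~C) -> ((C | D) <-> (~C & ~B)))}.
(((A & ~(~B -> D)) <-> ~C) -> ((C | D) <-> (~C & ~B))): β-rule — branch into ~((A & ~(~B -> D)) <-> ~C)  //  ((C | D) <-> (~C & ~B)).
  branch 1 (add ~((A & ~(~B -> D)) <-> ~C)):
    ~((A & ~(~B -> D)) <-> ~C): β-rule — branch into (A & ~(~B -> D)), ~~C  //  ~(A & ~(~B -> D)), ~C.
      branch 1.1 (add (A & ~(~B -> D)), ~~C):
        (A & ~(~B -> D)): α-rule — add A, ~(~B -> D).
        ~(~B -> D): α-rule — add ~B, ~D.
        ○ open, literals {A=1, B=0, C=1, D=0}.
      branch 1.2 (add ~(A & ~(~B -> D)), ~C):
        ~(A & ~(~B -> D)): β-rule — branch into ~A  //  ~~(~B -> D).
          branch 1.2.1 (add ~A):
            ○ open, literals {A=0, C=0}.
          branch 1.2.2 (add ~~(~B -> D)):
            ~~(~B -> D): β-rule — branch into ~~B  //  D.
              branch 1.2.2.1 (add ~~B):
                ○ open, literals {B=1, C=0}.
              branch 1.2.2.2 (add D):
                ○ open, literals {C=0, D=1}.
  branch 2 (add ((C | D) <-> (~C & ~B))):
    ((C | D) <-> (~C & ~B)): β-rule — branch into (C | D), (~C & ~B)  //  ~(C | D), ~(~C & ~B).
      branch 2.1 (add (C | D), (~C & ~B)):
        (~C & ~B): α-rule — add ~C, ~B.
        (C | D): β-rule — branch into C  //  D.
          branch 2.1.1 (add C):
            × closes — contains both C and ~C.
          branch 2.1.2 (add D):
            ○ open, literals {B=0, C=0, D=1}.
      branch 2.2 (add ~(C | D), ~(~C & ~B)):
        ~(C | D): α-rule — add ~C, ~D.
        ~(~C & ~B): β-rule — branch into ~~C  //  ~~B.
          branch 2.2.1 (add ~~C):
            × closes — contains both C and ~C.
          branch 2.2.2 (add ~~B):
            ○ open, literals {B=1, C=0, D=0}.
2 branches closed, 6 open.
Each open branch fixes some atoms; the unmentioned ones are free. Counting distinct full assignments: branch {A=1, B=0, C=1, D=0} (none free) contributes 1 new; branch {A=0, C=0} (B, D) contributes 4 new; branch {B=1, C=0} (A, D) contributes 2 new; branch {C=0, D=1} (A, B) contributes 1 new; branch {B=0, C=0, D=1} (A) contributes 0 new; branch {B=1, C=0, D=0} (A) contributes 0 new. Total: 8.

8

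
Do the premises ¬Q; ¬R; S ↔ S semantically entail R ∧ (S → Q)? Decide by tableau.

Initial set: {¬Q; ¬R; (S ↔ S); ¬(R ∧ (S → Q))}.
(S ↔ S): β-rule — branch into S, S  //  ¬S, ¬S.
  branch 1 (add S, S):
    ¬(R ∧ (S → Q)): β-rule — branch into ¬R  //  ¬(S → Q).
      branch 1.1 (add ¬R):
        ○ open, literals {Q=0, R=0, S=1}.
      branch 1.2 (add ¬(S → Q)):
        ¬(S → Q): α-rule — add S, ¬Q.
        ○ open, literals {Q=0, R=0, S=1}.
  branch 2 (add ¬S, ¬S):
    ¬(R ∧ (S → Q)): β-rule — branch into ¬R  //  ¬(S → Q).
      branch 2.1 (add ¬R):
        ○ open, literals {Q=0, R=0, S=0}.
      branch 2.2 (add ¬(S → Q)):
        ¬(S → Q): α-rule — add S, ¬Q.
        × closes — contains both S and ¬S.
1 branch closed, 3 open.
An open branch gives a countermodel: Q=0, R=0, S=1 (unmentioned atoms arbitrary); the premises hold there but the conclusion fails.

No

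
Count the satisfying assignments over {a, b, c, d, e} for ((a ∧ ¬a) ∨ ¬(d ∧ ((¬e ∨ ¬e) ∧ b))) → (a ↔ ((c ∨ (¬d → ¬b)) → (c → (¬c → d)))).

18

Initial set: {(((a ∧ ¬a) ∨ ¬(d ∧ ((¬e ∨ ¬e) ∧ b))) → (a ↔ ((c ∨ (¬d → ¬b)) → (c → (¬c → d)))))}.
(((a ∧ ¬a) ∨ ¬(d ∧ ((¬e ∨ ¬e) ∧ b))) → (a ↔ ((c ∨ (¬d → ¬b)) → (c → (¬c → d))))): β-rule — branch into ¬((a ∧ ¬a) ∨ ¬(d ∧ ((¬e ∨ ¬e) ∧ b)))  //  (a ↔ ((c ∨ (¬d → ¬b)) → (c → (¬c → d)))).
  branch 1 (add ¬((a ∧ ¬a) ∨ ¬(d ∧ ((¬e ∨ ¬e) ∧ b)))):
    ¬((a ∧ ¬a) ∨ ¬(d ∧ ((¬e ∨ ¬e) ∧ b))): α-rule — add ¬(a ∧ ¬a), ¬¬(d ∧ ((¬e ∨ ¬e) ∧ b)).
    ¬¬(d ∧ ((¬e ∨ ¬e) ∧ b)): α-rule — add d, ((¬e ∨ ¬e) ∧ b).
    ((¬e ∨ ¬e) ∧ b): α-rule — add (¬e ∨ ¬e), b.
    ¬(a ∧ ¬a): β-rule — branch into ¬a  //  ¬¬a.
      branch 1.1 (add ¬a):
        (¬e ∨ ¬e): β-rule — branch into ¬e  //  ¬e.
          branch 1.1.1 (add ¬e):
            ○ open, literals {a=0, b=1, d=1, e=0}.
          branch 1.1.2 (add ¬e):
            ○ open, literals {a=0, b=1, d=1, e=0}.
      branch 1.2 (add ¬¬a):
        (¬e ∨ ¬e): β-rule — branch into ¬e  //  ¬e.
          branch 1.2.1 (add ¬e):
            ○ open, literals {a=1, b=1, d=1, e=0}.
          branch 1.2.2 (add ¬e):
            ○ open, literals {a=1, b=1, d=1, e=0}.
  branch 2 (add (a ↔ ((c ∨ (¬d → ¬b)) → (c → (¬c → d))))):
    (a ↔ ((c ∨ (¬d → ¬b)) → (c → (¬c → d)))): β-rule — branch into a, ((c ∨ (¬d → ¬b)) → (c → (¬c → d)))  //  ¬a, ¬((c ∨ (¬d → ¬b)) → (c → (¬c → d))).
      branch 2.1 (add a, ((c ∨ (¬d → ¬b)) → (c → (¬c → d)))):
        ((c ∨ (¬d → ¬b)) → (c → (¬c → d))): β-rule — branch into ¬(c ∨ (¬d → ¬b))  //  (c → (¬c → d)).
          branch 2.1.1 (add ¬(c ∨ (¬d → ¬b))):
            ¬(c ∨ (¬d → ¬b)): α-rule — add ¬c, ¬(¬d → ¬b).
            ¬(¬d → ¬b): α-rule — add ¬d, ¬¬b.
            ○ open, literals {a=1, b=1, c=0, d=0}.
          branch 2.1.2 (add (c → (¬c → d))):
            (c → (¬c → d)): β-rule — branch into ¬c  //  (¬c → d).
              branch 2.1.2.1 (add ¬c):
                ○ open, literals {a=1, c=0}.
              branch 2.1.2.2 (add (¬c → d)):
                (¬c → d): β-rule — branch into ¬¬c  //  d.
                  branch 2.1.2.2.1 (add ¬¬c):
                    ○ open, literals {a=1, c=1}.
                  branch 2.1.2.2.2 (add d):
                    ○ open, literals {a=1, d=1}.
      branch 2.2 (add ¬a, ¬((c ∨ (¬d → ¬b)) → (c → (¬c → d)))):
        ¬((c ∨ (¬d → ¬b)) → (c → (¬c → d))): α-rule — add (c ∨ (¬d → ¬b)), ¬(c → (¬c → d)).
        ¬(c → (¬c → d)): α-rule — add c, ¬(¬c → d).
        ¬(¬c → d): α-rule — add ¬c, ¬d.
        × closes — contains both c and ¬c.
1 branch closed, 8 open.
Each open branch fixes some atoms; the unmentioned ones are free. Counting distinct full assignments: branch {a=0, b=1, d=1, e=0} (c) contributes 2 new; branch {a=0, b=1, d=1, e=0} (c) contributes 0 new; branch {a=1, b=1, d=1, e=0} (c) contributes 2 new; branch {a=1, b=1, d=1, e=0} (c) contributes 0 new; branch {a=1, b=1, c=0, d=0} (e) contributes 2 new; branch {a=1, c=0} (b, d, e) contributes 5 new; branch {a=1, c=1} (b, d, e) contributes 7 new; branch {a=1, d=1} (b, c, e) contributes 0 new. Total: 18.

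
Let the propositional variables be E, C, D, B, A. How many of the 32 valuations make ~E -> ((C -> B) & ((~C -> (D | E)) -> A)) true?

24

Initial set: {T (~E -> ((C -> B) & ((~C -> (D | E)) -> A)))}.
T (~E -> ((C -> B) & ((~C -> (D | E)) -> A))): β-rule — branch into F ~E  //  T ((C -> B) & ((~C -> (D | E)) -> A)).
  branch 1 (add F ~E):
    ○ open, literals {E=T}.
  branch 2 (add T ((C -> B) & ((~C -> (D | E)) -> A))):
    T ((C -> B) & ((~C -> (D | E)) -> A)): α-rule — add T (C -> B), T ((~C -> (D | E)) -> A).
    T (C -> B): β-rule — branch into F C  //  T B.
      branch 2.1 (add F C):
        T ((~C -> (D | E)) -> A): β-rule — branch into F (~C -> (D | E))  //  T A.
          branch 2.1.1 (add F (~C -> (D | E))):
            F (~C -> (D | E)): α-rule — add T ~C, F (D | E).
            F (D | E): α-rule — add F D, F E.
            ○ open, literals {C=F, D=F, E=F}.
          branch 2.1.2 (add T A):
            ○ open, literals {A=T, C=F}.
      branch 2.2 (add T B):
        T ((~C -> (D | E)) -> A): β-rule — branch into F (~C -> (D | E))  //  T A.
          branch 2.2.1 (add F (~C -> (D | E))):
            F (~C -> (D | E)): α-rule — add T ~C, F (D | E).
            F (D | E): α-rule — add F D, F E.
            ○ open, literals {B=T, C=F, D=F, E=F}.
          branch 2.2.2 (add T A):
            ○ open, literals {A=T, B=T}.
0 branches closed, 5 open.
Each open branch fixes some atoms; the unmentioned ones are free. Counting distinct full assignments: branch {E=T} (C, D, B, A) contributes 16 new; branch {C=F, D=F, E=F} (B, A) contributes 4 new; branch {A=T, C=F} (E, D, B) contributes 2 new; branch {B=T, C=F, D=F, E=F} (A) contributes 0 new; branch {A=T, B=T} (E, C, D) contributes 2 new. Total: 24.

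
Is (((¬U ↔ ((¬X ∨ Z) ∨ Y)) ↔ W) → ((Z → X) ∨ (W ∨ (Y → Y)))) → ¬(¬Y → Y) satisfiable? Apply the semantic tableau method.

Initial set: {((((¬U ↔ ((¬X ∨ Z) ∨ Y)) ↔ W) → ((Z → X) ∨ (W ∨ (Y → Y)))) → ¬(¬Y → Y))}.
((((¬U ↔ ((¬X ∨ Z) ∨ Y)) ↔ W) → ((Z → X) ∨ (W ∨ (Y → Y)))) → ¬(¬Y → Y)): β-rule — branch into ¬(((¬U ↔ ((¬X ∨ Z) ∨ Y)) ↔ W) → ((Z → X) ∨ (W ∨ (Y → Y))))  //  ¬(¬Y → Y).
  branch 1 (add ¬(((¬U ↔ ((¬X ∨ Z) ∨ Y)) ↔ W) → ((Z → X) ∨ (W ∨ (Y → Y))))):
    ¬(((¬U ↔ ((¬X ∨ Z) ∨ Y)) ↔ W) → ((Z → X) ∨ (W ∨ (Y → Y)))): α-rule — add ((¬U ↔ ((¬X ∨ Z) ∨ Y)) ↔ W), ¬((Z → X) ∨ (W ∨ (Y → Y))).
    ¬((Z → X) ∨ (W ∨ (Y → Y))): α-rule — add ¬(Z → X), ¬(W ∨ (Y → Y)).
    ¬(Z → X): α-rule — add Z, ¬X.
    ¬(W ∨ (Y → Y)): α-rule — add ¬W, ¬(Y → Y).
    ¬(Y → Y): α-rule — add Y, ¬Y.
    × closes — contains both Y and ¬Y.
  branch 2 (add ¬(¬Y → Y)):
    ¬(¬Y → Y): α-rule — add ¬Y, ¬Y.
    ○ open, literals {Y=0}.
1 branch closed, 1 open.
An open branch gives a satisfying assignment: Y=0.

Satisfiable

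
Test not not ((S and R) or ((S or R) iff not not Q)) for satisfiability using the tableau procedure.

Initial set: {not not ((S and R) or ((S or R) iff not not Q))}.
not not ((S and R) or ((S or R) iff not not Q)): drop double negation, giving ((S and R) or ((S or R) iff not not Q)).
((S and R) or ((S or R) iff not not Q)): β-rule — branch into (S and R)  //  ((S or R) iff not not Q).
  branch 1 (add (S and R)):
    (S and R): α-rule — add S, R.
    ○ open, literals {R=true, S=true}.
  branch 2 (add ((S or R) iff not not Q)):
    ((S or R) iff not not Q): β-rule — branch into (S or R), not not Q  //  not (S or R), not not not Q.
      branch 2.1 (add (S or R), not not Q):
        not not Q: drop double negation, giving Q.
        (S or R): β-rule — branch into S  //  R.
          branch 2.1.1 (add S):
            ○ open, literals {Q=true, S=true}.
          branch 2.1.2 (add R):
            ○ open, literals {Q=true, R=true}.
      branch 2.2 (add not (S or R), not not not Q):
        not (S or R): α-rule — add not S, not R.
        not not not Q: drop double negation, giving not Q.
        ○ open, literals {Q=false, R=false, S=false}.
0 branches closed, 4 open.
An open branch gives a satisfying assignment: R=true, S=true.

Satisfiable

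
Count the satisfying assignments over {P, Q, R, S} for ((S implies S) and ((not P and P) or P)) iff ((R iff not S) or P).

Initial set: {(((S implies S) and ((not P and P) or P)) iff ((R iff not S) or P))}.
(((S implies S) and ((not P and P) or P)) iff ((R iff not S) or P)): β-rule — branch into ((S implies S) and ((not P and P) or P)), ((R iff not S) or P)  //  not ((S implies S) and ((not P and P) or P)), not ((R iff not S) or P).
  branch 1 (add ((S implies S) and ((not P and P) or P)), ((R iff not S) or P)):
    ((S implies S) and ((not P and P) or P)): α-rule — add (S implies S), ((not P and P) or P).
    ((R iff not S) or P): β-rule — branch into (R iff not S)  //  P.
      branch 1.1 (add (R iff not S)):
        (S implies S): β-rule — branch into not S  //  S.
          branch 1.1.1 (add not S):
            ((not P and P) or P): β-rule — branch into (not P and P)  //  P.
              branch 1.1.1.1 (add (not P and P)):
                (not P and P): α-rule — add not P, P.
                × closes — contains both P and not P.
              branch 1.1.1.2 (add P):
                (R iff not S): β-rule — branch into R, not S  //  not R, not not S.
                  branch 1.1.1.2.1 (add R, not S):
                    ○ open, literals {P=true, R=true, S=false}.
                  branch 1.1.1.2.2 (add not R, not not S):
                    × closes — contains both S and not S.
          branch 1.1.2 (add S):
            ((not P and P) or P): β-rule — branch into (not P and P)  //  P.
              branch 1.1.2.1 (add (not P and P)):
                (not P and P): α-rule — add not P, P.
                × closes — contains both P and not P.
              branch 1.1.2.2 (add P):
                (R iff not S): β-rule — branch into R, not S  //  not R, not not S.
                  branch 1.1.2.2.1 (add R, not S):
                    × closes — contains both S and not S.
                  branch 1.1.2.2.2 (add not R, not not S):
                    ○ open, literals {P=true, R=false, S=true}.
      branch 1.2 (add P):
        (S implies S): β-rule — branch into not S  //  S.
          branch 1.2.1 (add not S):
            ((not P and P) or P): β-rule — branch into (not P and P)  //  P.
              branch 1.2.1.1 (add (not P and P)):
                (not P and P): α-rule — add not P, P.
                × closes — contains both P and not P.
              branch 1.2.1.2 (add P):
                ○ open, literals {P=true, S=false}.
          branch 1.2.2 (add S):
            ((not P and P) or P): β-rule — branch into (not P and P)  //  P.
              branch 1.2.2.1 (add (not P and P)):
                (not P and P): α-rule — add not P, P.
                × closes — contains both P and not P.
              branch 1.2.2.2 (add P):
                ○ open, literals {P=true, S=true}.
  branch 2 (add not ((S implies S) and ((not P and P) or P)), not ((R iff not S) or P)):
    not ((R iff not S) or P): α-rule — add not (R iff not S), not P.
    not ((S implies S) and ((not P and P) or P)): β-rule — branch into not (S implies S)  //  not ((not P and P) or P).
      branch 2.1 (add not (S implies S)):
        not (S implies S): α-rule — add S, not S.
        × closes — contains both S and not S.
      branch 2.2 (add not ((not P and P) or P)):
        not ((not P and P) or P): α-rule — add not (not P and P), not P.
        not (R iff not S): β-rule — branch into R, not not S  //  not R, not S.
          branch 2.2.1 (add R, not not S):
            not (not P and P): β-rule — branch into not not P  //  not P.
              branch 2.2.1.1 (add not not P):
                × closes — contains both P and not P.
              branch 2.2.1.2 (add not P):
                ○ open, literals {P=false, R=true, S=true}.
          branch 2.2.2 (add not R, not S):
            not (not P and P): β-rule — branch into not not P  //  not P.
              branch 2.2.2.1 (add not not P):
                × closes — contains both P and not P.
              branch 2.2.2.2 (add not P):
                ○ open, literals {P=false, R=false, S=false}.
9 branches closed, 6 open.
Each open branch fixes some atoms; the unmentioned ones are free. Counting distinct full assignments: branch {P=true, R=true, S=false} (Q) contributes 2 new; branch {P=true, R=false, S=true} (Q) contributes 2 new; branch {P=true, S=false} (Q, R) contributes 2 new; branch {P=true, S=true} (Q, R) contributes 2 new; branch {P=false, R=true, S=true} (Q) contributes 2 new; branch {P=false, R=false, S=false} (Q) contributes 2 new. Total: 12.

12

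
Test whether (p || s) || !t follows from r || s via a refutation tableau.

Initial set: {(r || s); !((p || s) || !t)}.
!((p || s) || !t): α-rule — add !(p || s), !!t.
!(p || s): α-rule — add !p, !s.
(r || s): β-rule — branch into r  //  s.
  branch 1 (add r):
    ○ open, literals {p=false, r=true, s=false, t=true}.
  branch 2 (add s):
    × closes — contains both s and !s.
1 branch closed, 1 open.
An open branch gives a countermodel: p=false, r=true, s=false, t=true (unmentioned atoms arbitrary); the premises hold there but the conclusion fails.

No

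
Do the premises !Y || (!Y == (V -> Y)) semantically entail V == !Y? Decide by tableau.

Initial set: {(!Y || (!Y == (V -> Y))); !(V == !Y)}.
(!Y || (!Y == (V -> Y))): β-rule — branch into !Y  //  (!Y == (V -> Y)).
  branch 1 (add !Y):
    !(V == !Y): β-rule — branch into V, !!Y  //  !V, !Y.
      branch 1.1 (add V, !!Y):
        × closes — contains both Y and !Y.
      branch 1.2 (add !V, !Y):
        ○ open, literals {V=F, Y=F}.
  branch 2 (add (!Y == (V -> Y))):
    !(V == !Y): β-rule — branch into V, !!Y  //  !V, !Y.
      branch 2.1 (add V, !!Y):
        (!Y == (V -> Y)): β-rule — branch into !Y, (V -> Y)  //  !!Y, !(V -> Y).
          branch 2.1.1 (add !Y, (V -> Y)):
            × closes — contains both Y and !Y.
          branch 2.1.2 (add !!Y, !(V -> Y)):
            !(V -> Y): α-rule — add V, !Y.
            × closes — contains both Y and !Y.
      branch 2.2 (add !V, !Y):
        (!Y == (V -> Y)): β-rule — branch into !Y, (V -> Y)  //  !!Y, !(V -> Y).
          branch 2.2.1 (add !Y, (V -> Y)):
            (V -> Y): β-rule — branch into !V  //  Y.
              branch 2.2.1.1 (add !V):
                ○ open, literals {V=F, Y=F}.
              branch 2.2.1.2 (add Y):
                × closes — contains both Y and !Y.
          branch 2.2.2 (add !!Y, !(V -> Y)):
            × closes — contains both Y and !Y.
5 branches closed, 2 open.
An open branch gives a countermodel: V=F, Y=F (unmentioned atoms arbitrary); the premises hold there but the conclusion fails.

No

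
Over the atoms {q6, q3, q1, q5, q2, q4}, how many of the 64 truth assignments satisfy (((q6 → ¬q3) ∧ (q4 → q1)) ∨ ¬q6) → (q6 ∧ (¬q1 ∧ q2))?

Initial set: {((((q6 → ¬q3) ∧ (q4 → q1)) ∨ ¬q6) → (q6 ∧ (¬q1 ∧ q2)))}.
((((q6 → ¬q3) ∧ (q4 → q1)) ∨ ¬q6) → (q6 ∧ (¬q1 ∧ q2))): β-rule — branch into ¬(((q6 → ¬q3) ∧ (q4 → q1)) ∨ ¬q6)  //  (q6 ∧ (¬q1 ∧ q2)).
  branch 1 (add ¬(((q6 → ¬q3) ∧ (q4 → q1)) ∨ ¬q6)):
    ¬(((q6 → ¬q3) ∧ (q4 → q1)) ∨ ¬q6): α-rule — add ¬((q6 → ¬q3) ∧ (q4 → q1)), ¬¬q6.
    ¬((q6 → ¬q3) ∧ (q4 → q1)): β-rule — branch into ¬(q6 → ¬q3)  //  ¬(q4 → q1).
      branch 1.1 (add ¬(q6 → ¬q3)):
        ¬(q6 → ¬q3): α-rule — add q6, ¬¬q3.
        ○ open, literals {q3=T, q6=T}.
      branch 1.2 (add ¬(q4 → q1)):
        ¬(q4 → q1): α-rule — add q4, ¬q1.
        ○ open, literals {q1=F, q4=T, q6=T}.
  branch 2 (add (q6 ∧ (¬q1 ∧ q2))):
    (q6 ∧ (¬q1 ∧ q2)): α-rule — add q6, (¬q1 ∧ q2).
    (¬q1 ∧ q2): α-rule — add ¬q1, q2.
    ○ open, literals {q1=F, q2=T, q6=T}.
0 branches closed, 3 open.
Each open branch fixes some atoms; the unmentioned ones are free. Counting distinct full assignments: branch {q3=T, q6=T} (q1, q5, q2, q4) contributes 16 new; branch {q1=F, q4=T, q6=T} (q3, q5, q2) contributes 4 new; branch {q1=F, q2=T, q6=T} (q3, q5, q4) contributes 2 new. Total: 22.

22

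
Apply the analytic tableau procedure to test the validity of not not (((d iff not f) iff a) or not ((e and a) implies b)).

Not valid

Assume the negation and expand:
Initial set: {not not not (((d iff not f) iff a) or not ((e and a) implies b))}.
not not not (((d iff not f) iff a) or not ((e and a) implies b)): drop double negation, giving not (((d iff not f) iff a) or not ((e and a) implies b)).
not (((d iff not f) iff a) or not ((e and a) implies b)): α-rule — add not ((d iff not f) iff a), not not ((e and a) implies b).
not ((d iff not f) iff a): β-rule — branch into (d iff not f), not a  //  not (d iff not f), a.
  branch 1 (add (d iff not f), not a):
    not not ((e and a) implies b): β-rule — branch into not (e and a)  //  b.
      branch 1.1 (add not (e and a)):
        (d iff not f): β-rule — branch into d, not f  //  not d, not not f.
          branch 1.1.1 (add d, not f):
            not (e and a): β-rule — branch into not e  //  not a.
              branch 1.1.1.1 (add not e):
                ○ open, literals {a=0, d=1, e=0, f=0}.
              branch 1.1.1.2 (add not a):
                ○ open, literals {a=0, d=1, f=0}.
          branch 1.1.2 (add not d, not not f):
            not (e and a): β-rule — branch into not e  //  not a.
              branch 1.1.2.1 (add not e):
                ○ open, literals {a=0, d=0, e=0, f=1}.
              branch 1.1.2.2 (add not a):
                ○ open, literals {a=0, d=0, f=1}.
      branch 1.2 (add b):
        (d iff not f): β-rule — branch into d, not f  //  not d, not not f.
          branch 1.2.1 (add d, not f):
            ○ open, literals {a=0, b=1, d=1, f=0}.
          branch 1.2.2 (add not d, not not f):
            ○ open, literals {a=0, b=1, d=0, f=1}.
  branch 2 (add not (d iff not f), a):
    not not ((e and a) implies b): β-rule — branch into not (e and a)  //  b.
      branch 2.1 (add not (e and a)):
        not (d iff not f): β-rule — branch into d, not not f  //  not d, not f.
          branch 2.1.1 (add d, not not f):
            not (e and a): β-rule — branch into not e  //  not a.
              branch 2.1.1.1 (add not e):
                ○ open, literals {a=1, d=1, e=0, f=1}.
              branch 2.1.1.2 (add not a):
                × closes — contains both a and not a.
          branch 2.1.2 (add not d, not f):
            not (e and a): β-rule — branch into not e  //  not a.
              branch 2.1.2.1 (add not e):
                ○ open, literals {a=1, d=0, e=0, f=0}.
              branch 2.1.2.2 (add not a):
                × closes — contains both a and not a.
      branch 2.2 (add b):
        not (d iff not f): β-rule — branch into d, not not f  //  not d, not f.
          branch 2.2.1 (add d, not not f):
            ○ open, literals {a=1, b=1, d=1, f=1}.
          branch 2.2.2 (add not d, not f):
            ○ open, literals {a=1, b=1, d=0, f=0}.
2 branches closed, 10 open.
An open branch gives a countermodel: a=0, d=1, e=0, f=0 (unmentioned atoms arbitrary); under it the original formula is false.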